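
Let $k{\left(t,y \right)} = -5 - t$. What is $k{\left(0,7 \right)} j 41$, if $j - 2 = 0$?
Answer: $-410$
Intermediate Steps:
$j = 2$ ($j = 2 + 0 = 2$)
$k{\left(0,7 \right)} j 41 = \left(-5 - 0\right) 2 \cdot 41 = \left(-5 + 0\right) 2 \cdot 41 = \left(-5\right) 2 \cdot 41 = \left(-10\right) 41 = -410$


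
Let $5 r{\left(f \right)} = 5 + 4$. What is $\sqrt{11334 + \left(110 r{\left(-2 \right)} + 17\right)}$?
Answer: $\sqrt{11549} \approx 107.47$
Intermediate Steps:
$r{\left(f \right)} = \frac{9}{5}$ ($r{\left(f \right)} = \frac{5 + 4}{5} = \frac{1}{5} \cdot 9 = \frac{9}{5}$)
$\sqrt{11334 + \left(110 r{\left(-2 \right)} + 17\right)} = \sqrt{11334 + \left(110 \cdot \frac{9}{5} + 17\right)} = \sqrt{11334 + \left(198 + 17\right)} = \sqrt{11334 + 215} = \sqrt{11549}$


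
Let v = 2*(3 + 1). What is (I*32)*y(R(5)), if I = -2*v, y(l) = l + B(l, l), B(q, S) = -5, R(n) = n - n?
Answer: 2560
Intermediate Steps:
R(n) = 0
v = 8 (v = 2*4 = 8)
y(l) = -5 + l (y(l) = l - 5 = -5 + l)
I = -16 (I = -2*8 = -16)
(I*32)*y(R(5)) = (-16*32)*(-5 + 0) = -512*(-5) = 2560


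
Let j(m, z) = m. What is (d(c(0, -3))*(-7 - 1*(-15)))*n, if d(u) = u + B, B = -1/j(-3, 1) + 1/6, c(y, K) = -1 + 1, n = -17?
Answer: -68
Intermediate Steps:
c(y, K) = 0
B = 1/2 (B = -1/(-3) + 1/6 = -1*(-1/3) + 1*(1/6) = 1/3 + 1/6 = 1/2 ≈ 0.50000)
d(u) = 1/2 + u (d(u) = u + 1/2 = 1/2 + u)
(d(c(0, -3))*(-7 - 1*(-15)))*n = ((1/2 + 0)*(-7 - 1*(-15)))*(-17) = ((-7 + 15)/2)*(-17) = ((1/2)*8)*(-17) = 4*(-17) = -68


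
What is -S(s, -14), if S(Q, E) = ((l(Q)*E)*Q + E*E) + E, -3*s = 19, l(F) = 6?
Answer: -714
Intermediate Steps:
s = -19/3 (s = -⅓*19 = -19/3 ≈ -6.3333)
S(Q, E) = E + E² + 6*E*Q (S(Q, E) = ((6*E)*Q + E*E) + E = (6*E*Q + E²) + E = (E² + 6*E*Q) + E = E + E² + 6*E*Q)
-S(s, -14) = -(-14)*(1 - 14 + 6*(-19/3)) = -(-14)*(1 - 14 - 38) = -(-14)*(-51) = -1*714 = -714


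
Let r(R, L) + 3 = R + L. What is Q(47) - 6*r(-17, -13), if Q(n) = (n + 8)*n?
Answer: 2783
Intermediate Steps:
Q(n) = n*(8 + n) (Q(n) = (8 + n)*n = n*(8 + n))
r(R, L) = -3 + L + R (r(R, L) = -3 + (R + L) = -3 + (L + R) = -3 + L + R)
Q(47) - 6*r(-17, -13) = 47*(8 + 47) - 6*(-3 - 13 - 17) = 47*55 - 6*(-33) = 2585 + 198 = 2783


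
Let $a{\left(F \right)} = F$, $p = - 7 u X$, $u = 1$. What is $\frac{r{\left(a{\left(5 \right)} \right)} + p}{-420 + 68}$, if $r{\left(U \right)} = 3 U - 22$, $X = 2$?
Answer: $\frac{21}{352} \approx 0.059659$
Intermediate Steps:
$p = -14$ ($p = \left(-7\right) 1 \cdot 2 = \left(-7\right) 2 = -14$)
$r{\left(U \right)} = -22 + 3 U$
$\frac{r{\left(a{\left(5 \right)} \right)} + p}{-420 + 68} = \frac{\left(-22 + 3 \cdot 5\right) - 14}{-420 + 68} = \frac{\left(-22 + 15\right) - 14}{-352} = \left(-7 - 14\right) \left(- \frac{1}{352}\right) = \left(-21\right) \left(- \frac{1}{352}\right) = \frac{21}{352}$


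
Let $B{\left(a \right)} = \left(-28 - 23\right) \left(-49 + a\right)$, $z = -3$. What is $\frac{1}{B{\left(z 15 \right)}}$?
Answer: $\frac{1}{4794} \approx 0.00020859$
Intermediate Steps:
$B{\left(a \right)} = 2499 - 51 a$ ($B{\left(a \right)} = - 51 \left(-49 + a\right) = 2499 - 51 a$)
$\frac{1}{B{\left(z 15 \right)}} = \frac{1}{2499 - 51 \left(\left(-3\right) 15\right)} = \frac{1}{2499 - -2295} = \frac{1}{2499 + 2295} = \frac{1}{4794}$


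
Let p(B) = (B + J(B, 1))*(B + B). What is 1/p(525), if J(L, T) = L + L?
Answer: 1/1653750 ≈ 6.0469e-7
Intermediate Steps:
J(L, T) = 2*L
p(B) = 6*B² (p(B) = (B + 2*B)*(B + B) = (3*B)*(2*B) = 6*B²)
1/p(525) = 1/(6*525²) = 1/(6*275625) = 1/1653750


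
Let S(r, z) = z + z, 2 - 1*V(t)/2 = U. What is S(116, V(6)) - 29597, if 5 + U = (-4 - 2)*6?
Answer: -29425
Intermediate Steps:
U = -41 (U = -5 + (-4 - 2)*6 = -5 - 6*6 = -5 - 36 = -41)
V(t) = 86 (V(t) = 4 - 2*(-41) = 4 + 82 = 86)
S(r, z) = 2*z
S(116, V(6)) - 29597 = 2*86 - 29597 = 172 - 29597 = -29425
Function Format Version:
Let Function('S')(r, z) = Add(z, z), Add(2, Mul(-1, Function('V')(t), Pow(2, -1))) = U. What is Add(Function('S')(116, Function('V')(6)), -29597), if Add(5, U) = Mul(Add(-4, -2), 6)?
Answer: -29425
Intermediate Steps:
U = -41 (U = Add(-5, Mul(Add(-4, -2), 6)) = Add(-5, Mul(-6, 6)) = Add(-5, -36) = -41)
Function('V')(t) = 86 (Function('V')(t) = Add(4, Mul(-2, -41)) = Add(4, 82) = 86)
Function('S')(r, z) = Mul(2, z)
Add(Function('S')(116, Function('V')(6)), -29597) = Add(Mul(2, 86), -29597) = Add(172, -29597) = -29425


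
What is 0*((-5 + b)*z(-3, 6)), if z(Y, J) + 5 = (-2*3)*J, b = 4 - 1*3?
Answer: 0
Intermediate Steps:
b = 1 (b = 4 - 3 = 1)
z(Y, J) = -5 - 6*J (z(Y, J) = -5 + (-2*3)*J = -5 - 6*J)
0*((-5 + b)*z(-3, 6)) = 0*((-5 + 1)*(-5 - 6*6)) = 0*(-4*(-5 - 36)) = 0*(-4*(-41)) = 0*164 = 0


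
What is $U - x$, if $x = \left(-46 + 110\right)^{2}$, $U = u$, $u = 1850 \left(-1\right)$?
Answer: $-5946$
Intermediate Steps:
$u = -1850$
$U = -1850$
$x = 4096$ ($x = 64^{2} = 4096$)
$U - x = -1850 - 4096 = -5946$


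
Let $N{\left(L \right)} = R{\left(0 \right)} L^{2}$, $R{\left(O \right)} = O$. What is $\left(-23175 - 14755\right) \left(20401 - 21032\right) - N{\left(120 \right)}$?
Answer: $23933830$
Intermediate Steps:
$N{\left(L \right)} = 0$ ($N{\left(L \right)} = 0 L^{2} = 0$)
$\left(-23175 - 14755\right) \left(20401 - 21032\right) - N{\left(120 \right)} = \left(-23175 - 14755\right) \left(20401 - 21032\right) - 0 = \left(-37930\right) \left(-631\right) + 0 = 23933830 + 0 = 23933830$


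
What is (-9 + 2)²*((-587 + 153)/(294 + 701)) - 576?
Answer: -594386/995 ≈ -597.37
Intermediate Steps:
(-9 + 2)²*((-587 + 153)/(294 + 701)) - 576 = (-7)²*(-434/995) - 576 = 49*(-434*1/995) - 576 = 49*(-434/995) - 576 = -21266/995 - 576 = -594386/995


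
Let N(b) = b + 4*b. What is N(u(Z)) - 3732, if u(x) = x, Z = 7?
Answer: -3697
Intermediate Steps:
N(b) = 5*b
N(u(Z)) - 3732 = 5*7 - 3732 = 35 - 3732 = -3697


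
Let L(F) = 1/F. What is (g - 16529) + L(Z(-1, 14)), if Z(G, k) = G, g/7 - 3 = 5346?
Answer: 20913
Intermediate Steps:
g = 37443 (g = 21 + 7*5346 = 21 + 37422 = 37443)
(g - 16529) + L(Z(-1, 14)) = (37443 - 16529) + 1/(-1) = 20914 - 1 = 20913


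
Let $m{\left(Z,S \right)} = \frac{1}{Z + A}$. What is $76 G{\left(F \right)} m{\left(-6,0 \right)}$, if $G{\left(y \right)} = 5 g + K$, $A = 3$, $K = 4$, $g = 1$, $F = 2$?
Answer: $-228$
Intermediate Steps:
$G{\left(y \right)} = 9$ ($G{\left(y \right)} = 5 \cdot 1 + 4 = 5 + 4 = 9$)
$m{\left(Z,S \right)} = \frac{1}{3 + Z}$ ($m{\left(Z,S \right)} = \frac{1}{Z + 3} = \frac{1}{3 + Z}$)
$76 G{\left(F \right)} m{\left(-6,0 \right)} = \frac{76 \cdot 9}{3 - 6} = \frac{684}{-3} = 684 \left(- \frac{1}{3}\right) = -228$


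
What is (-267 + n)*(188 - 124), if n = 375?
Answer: 6912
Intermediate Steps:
(-267 + n)*(188 - 124) = (-267 + 375)*(188 - 124) = 108*64 = 6912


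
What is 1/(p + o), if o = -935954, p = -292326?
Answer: -1/1228280 ≈ -8.1415e-7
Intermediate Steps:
1/(p + o) = 1/(-292326 - 935954) = 1/(-1228280) = -1/1228280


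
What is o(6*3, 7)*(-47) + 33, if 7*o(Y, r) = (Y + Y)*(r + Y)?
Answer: -42069/7 ≈ -6009.9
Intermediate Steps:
o(Y, r) = 2*Y*(Y + r)/7 (o(Y, r) = ((Y + Y)*(r + Y))/7 = ((2*Y)*(Y + r))/7 = (2*Y*(Y + r))/7 = 2*Y*(Y + r)/7)
o(6*3, 7)*(-47) + 33 = (2*(6*3)*(6*3 + 7)/7)*(-47) + 33 = ((2/7)*18*(18 + 7))*(-47) + 33 = ((2/7)*18*25)*(-47) + 33 = (900/7)*(-47) + 33 = -42300/7 + 33 = -42069/7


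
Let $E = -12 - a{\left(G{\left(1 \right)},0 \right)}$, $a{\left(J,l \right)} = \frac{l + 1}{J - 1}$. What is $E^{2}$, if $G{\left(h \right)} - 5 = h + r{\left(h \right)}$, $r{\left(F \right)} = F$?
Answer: $\frac{5329}{36} \approx 148.03$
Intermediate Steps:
$G{\left(h \right)} = 5 + 2 h$ ($G{\left(h \right)} = 5 + \left(h + h\right) = 5 + 2 h$)
$a{\left(J,l \right)} = \frac{1 + l}{-1 + J}$
$E = - \frac{73}{6}$ ($E = -12 - \frac{1 + 0}{-1 + \left(5 + 2 \cdot 1\right)} = -12 - \frac{1}{-1 + \left(5 + 2\right)} 1 = -12 - \frac{1}{-1 + 7} \cdot 1 = -12 - \frac{1}{6} \cdot 1 = -12 - \frac{1}{6} = - \frac{73}{6} \approx -12.167$)
$E^{2} = \left(- \frac{73}{6}\right)^{2} = \frac{5329}{36}$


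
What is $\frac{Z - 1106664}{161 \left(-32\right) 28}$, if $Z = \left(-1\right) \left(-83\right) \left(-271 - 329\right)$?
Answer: $\frac{72279}{9016} \approx 8.0168$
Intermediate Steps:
$Z = -49800$ ($Z = 83 \left(-600\right) = -49800$)
$\frac{Z - 1106664}{161 \left(-32\right) 28} = \frac{-49800 - 1106664}{161 \left(-32\right) 28} = \frac{-49800 - 1106664}{\left(-5152\right) 28} = - \frac{1156464}{-144256} = \left(-1156464\right) \left(- \frac{1}{144256}\right) = \frac{72279}{9016}$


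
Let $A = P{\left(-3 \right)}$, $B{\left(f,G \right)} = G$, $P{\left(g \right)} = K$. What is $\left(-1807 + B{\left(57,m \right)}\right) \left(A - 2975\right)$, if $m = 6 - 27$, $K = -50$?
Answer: $5529700$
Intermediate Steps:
$m = -21$ ($m = 6 - 27 = -21$)
$P{\left(g \right)} = -50$
$A = -50$
$\left(-1807 + B{\left(57,m \right)}\right) \left(A - 2975\right) = \left(-1807 - 21\right) \left(-50 - 2975\right) = \left(-1828\right) \left(-3025\right) = 5529700$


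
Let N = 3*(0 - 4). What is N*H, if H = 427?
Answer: -5124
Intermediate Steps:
N = -12 (N = 3*(-4) = -12)
N*H = -12*427 = -5124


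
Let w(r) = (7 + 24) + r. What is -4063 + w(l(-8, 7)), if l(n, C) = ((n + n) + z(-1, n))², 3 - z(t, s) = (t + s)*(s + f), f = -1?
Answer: 4804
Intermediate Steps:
z(t, s) = 3 - (-1 + s)*(s + t) (z(t, s) = 3 - (t + s)*(s - 1) = 3 - (s + t)*(-1 + s) = 3 - (-1 + s)*(s + t))
l(n, C) = (2 - n² + 4*n)² (l(n, C) = ((n + n) + (3 + n - 1 - n² - 1*n*(-1)))² = (2*n + (3 + n - 1 - n² + n))² = (2*n + (2 - n² + 2*n))² = (2 - n² + 4*n)²)
w(r) = 31 + r
-4063 + w(l(-8, 7)) = -4063 + (31 + (-2 + (-8)² - 4*(-8))²) = -4063 + (31 + (-2 + 64 + 32)²) = -4063 + (31 + 94²) = -4063 + (31 + 8836) = -4063 + 8867 = 4804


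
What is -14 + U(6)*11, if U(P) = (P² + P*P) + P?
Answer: 844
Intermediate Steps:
U(P) = P + 2*P² (U(P) = (P² + P²) + P = 2*P² + P = P + 2*P²)
-14 + U(6)*11 = -14 + (6*(1 + 2*6))*11 = -14 + (6*(1 + 12))*11 = -14 + (6*13)*11 = -14 + 78*11 = -14 + 858 = 844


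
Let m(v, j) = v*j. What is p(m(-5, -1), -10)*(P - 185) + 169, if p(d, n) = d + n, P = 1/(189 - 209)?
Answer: 4377/4 ≈ 1094.3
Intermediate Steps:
m(v, j) = j*v
P = -1/20 (P = 1/(-20) = -1/20 ≈ -0.050000)
p(m(-5, -1), -10)*(P - 185) + 169 = (-1*(-5) - 10)*(-1/20 - 185) + 169 = (5 - 10)*(-3701/20) + 169 = -5*(-3701/20) + 169 = 3701/4 + 169 = 4377/4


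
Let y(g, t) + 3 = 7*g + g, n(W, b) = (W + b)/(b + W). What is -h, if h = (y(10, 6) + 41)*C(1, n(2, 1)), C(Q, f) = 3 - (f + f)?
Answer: -118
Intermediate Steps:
n(W, b) = 1 (n(W, b) = (W + b)/(W + b) = 1)
C(Q, f) = 3 - 2*f
y(g, t) = -3 + 8*g (y(g, t) = -3 + (7*g + g) = -3 + 8*g)
h = 118 (h = ((-3 + 8*10) + 41)*(3 - 2*1) = ((-3 + 80) + 41)*(3 - 2) = (77 + 41)*1 = 118*1 = 118)
-h = -1*118 = -118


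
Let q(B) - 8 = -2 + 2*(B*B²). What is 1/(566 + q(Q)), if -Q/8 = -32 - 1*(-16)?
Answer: 1/4194876 ≈ 2.3839e-7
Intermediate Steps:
Q = 128 (Q = -8*(-32 - 1*(-16)) = -8*(-32 + 16) = -8*(-16) = 128)
q(B) = 6 + 2*B³ (q(B) = 8 + (-2 + 2*(B*B²)) = 8 + (-2 + 2*B³) = 6 + 2*B³)
1/(566 + q(Q)) = 1/(566 + (6 + 2*128³)) = 1/(566 + (6 + 2*2097152)) = 1/(566 + (6 + 4194304)) = 1/(566 + 4194310) = 1/4194876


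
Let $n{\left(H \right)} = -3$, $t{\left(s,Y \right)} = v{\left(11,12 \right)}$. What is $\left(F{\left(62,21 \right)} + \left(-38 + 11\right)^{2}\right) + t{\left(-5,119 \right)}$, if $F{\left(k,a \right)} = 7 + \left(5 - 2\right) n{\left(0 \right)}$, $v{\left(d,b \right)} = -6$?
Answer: $721$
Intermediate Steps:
$t{\left(s,Y \right)} = -6$
$F{\left(k,a \right)} = -2$ ($F{\left(k,a \right)} = 7 + \left(5 - 2\right) \left(-3\right) = 7 + 3 \left(-3\right) = 7 - 9 = -2$)
$\left(F{\left(62,21 \right)} + \left(-38 + 11\right)^{2}\right) + t{\left(-5,119 \right)} = \left(-2 + \left(-38 + 11\right)^{2}\right) - 6 = \left(-2 + \left(-27\right)^{2}\right) - 6 = \left(-2 + 729\right) - 6 = 727 - 6 = 721$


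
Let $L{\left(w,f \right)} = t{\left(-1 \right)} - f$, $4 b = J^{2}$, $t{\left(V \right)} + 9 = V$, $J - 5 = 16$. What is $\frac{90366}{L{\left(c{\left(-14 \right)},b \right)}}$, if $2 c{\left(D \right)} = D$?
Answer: $- \frac{361464}{481} \approx -751.48$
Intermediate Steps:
$J = 21$ ($J = 5 + 16 = 21$)
$t{\left(V \right)} = -9 + V$
$b = \frac{441}{4}$ ($b = \frac{21^{2}}{4} = \frac{1}{4} \cdot 441 = \frac{441}{4} \approx 110.25$)
$c{\left(D \right)} = \frac{D}{2}$
$L{\left(w,f \right)} = -10 - f$ ($L{\left(w,f \right)} = \left(-9 - 1\right) - f = -10 - f$)
$\frac{90366}{L{\left(c{\left(-14 \right)},b \right)}} = \frac{90366}{-10 - \frac{441}{4}} = \frac{90366}{- \frac{481}{4}} = 90366 \left(- \frac{4}{481}\right) = - \frac{361464}{481}$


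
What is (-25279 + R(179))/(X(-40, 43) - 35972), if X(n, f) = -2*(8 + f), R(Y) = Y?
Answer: 12550/18037 ≈ 0.69579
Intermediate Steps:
X(n, f) = -16 - 2*f
(-25279 + R(179))/(X(-40, 43) - 35972) = (-25279 + 179)/((-16 - 2*43) - 35972) = -25100/((-16 - 86) - 35972) = -25100/(-102 - 35972) = -25100/(-36074) = -25100*(-1/36074) = 12550/18037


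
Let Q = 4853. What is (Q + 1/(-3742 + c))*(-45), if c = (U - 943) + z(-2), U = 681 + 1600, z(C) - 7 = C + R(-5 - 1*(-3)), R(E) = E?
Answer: -524342340/2401 ≈ -2.1839e+5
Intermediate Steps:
z(C) = 5 + C (z(C) = 7 + (C + (-5 - 1*(-3))) = 7 + (C + (-5 + 3)) = 7 + (C - 2) = 7 + (-2 + C) = 5 + C)
U = 2281
c = 1341 (c = (2281 - 943) + (5 - 2) = 1338 + 3 = 1341)
(Q + 1/(-3742 + c))*(-45) = (4853 + 1/(-3742 + 1341))*(-45) = (4853 + 1/(-2401))*(-45) = (4853 - 1/2401)*(-45) = (11652052/2401)*(-45) = -524342340/2401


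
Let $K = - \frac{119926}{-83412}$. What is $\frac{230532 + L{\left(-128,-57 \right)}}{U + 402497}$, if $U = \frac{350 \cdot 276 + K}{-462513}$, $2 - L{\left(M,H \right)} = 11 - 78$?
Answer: $\frac{4448193480813978}{7763988891583903} \approx 0.57293$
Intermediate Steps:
$L{\left(M,H \right)} = 69$ ($L{\left(M,H \right)} = 2 - \left(11 - 78\right) = 2 - -67 = 2 + 67 = 69$)
$K = \frac{59963}{41706}$ ($K = \left(-119926\right) \left(- \frac{1}{83412}\right) = \frac{59963}{41706} \approx 1.4378$)
$U = - \frac{4028859563}{19289567178}$ ($U = \frac{350 \cdot 276 + \frac{59963}{41706}}{-462513} = \left(96600 + \frac{59963}{41706}\right) \left(- \frac{1}{462513}\right) = \frac{4028859563}{41706} \left(- \frac{1}{462513}\right) = - \frac{4028859563}{19289567178} \approx -0.20886$)
$\frac{230532 + L{\left(-128,-57 \right)}}{U + 402497} = \frac{230532 + 69}{- \frac{4028859563}{19289567178} + 402497} = \frac{230601}{\frac{7763988891583903}{19289567178}} = 230601 \cdot \frac{19289567178}{7763988891583903} = \frac{4448193480813978}{7763988891583903}$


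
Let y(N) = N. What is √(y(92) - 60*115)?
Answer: 2*I*√1702 ≈ 82.511*I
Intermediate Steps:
√(y(92) - 60*115) = √(92 - 60*115) = √(92 - 6900) = √(-6808) = 2*I*√1702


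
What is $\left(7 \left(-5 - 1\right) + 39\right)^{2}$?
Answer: $9$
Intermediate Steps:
$\left(7 \left(-5 - 1\right) + 39\right)^{2} = \left(7 \left(-6\right) + 39\right)^{2} = \left(-42 + 39\right)^{2} = \left(-3\right)^{2} = 9$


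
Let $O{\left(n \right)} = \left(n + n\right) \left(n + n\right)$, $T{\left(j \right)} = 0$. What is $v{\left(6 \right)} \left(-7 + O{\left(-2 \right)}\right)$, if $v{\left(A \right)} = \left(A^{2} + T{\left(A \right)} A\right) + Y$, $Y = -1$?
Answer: $315$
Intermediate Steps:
$v{\left(A \right)} = -1 + A^{2}$ ($v{\left(A \right)} = \left(A^{2} + 0 A\right) - 1 = \left(A^{2} + 0\right) - 1 = A^{2} - 1 = -1 + A^{2}$)
$O{\left(n \right)} = 4 n^{2}$ ($O{\left(n \right)} = 2 n 2 n = 4 n^{2}$)
$v{\left(6 \right)} \left(-7 + O{\left(-2 \right)}\right) = \left(-1 + 6^{2}\right) \left(-7 + 4 \left(-2\right)^{2}\right) = \left(-1 + 36\right) \left(-7 + 4 \cdot 4\right) = 35 \left(-7 + 16\right) = 35 \cdot 9 = 315$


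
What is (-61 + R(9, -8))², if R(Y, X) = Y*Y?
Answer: 400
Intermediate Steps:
R(Y, X) = Y²
(-61 + R(9, -8))² = (-61 + 9²)² = (-61 + 81)² = 20² = 400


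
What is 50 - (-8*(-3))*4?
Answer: -46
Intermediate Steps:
50 - (-8*(-3))*4 = 50 - 24*4 = 50 - 1*96 = 50 - 96 = -46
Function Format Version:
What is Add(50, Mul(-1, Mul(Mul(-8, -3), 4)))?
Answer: -46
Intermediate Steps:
Add(50, Mul(-1, Mul(Mul(-8, -3), 4))) = Add(50, Mul(-1, Mul(24, 4))) = Add(50, Mul(-1, 96)) = Add(50, -96) = -46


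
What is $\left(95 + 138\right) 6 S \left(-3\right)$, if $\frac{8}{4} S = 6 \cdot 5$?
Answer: $-62910$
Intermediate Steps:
$S = 15$ ($S = \frac{6 \cdot 5}{2} = \frac{1}{2} \cdot 30 = 15$)
$\left(95 + 138\right) 6 S \left(-3\right) = \left(95 + 138\right) 6 \cdot 15 \left(-3\right) = 233 \cdot 90 \left(-3\right) = 233 \left(-270\right) = -62910$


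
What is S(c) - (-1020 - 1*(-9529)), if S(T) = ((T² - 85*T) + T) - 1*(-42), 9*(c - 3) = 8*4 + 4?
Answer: -9006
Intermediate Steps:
c = 7 (c = 3 + (8*4 + 4)/9 = 3 + (32 + 4)/9 = 3 + (⅑)*36 = 3 + 4 = 7)
S(T) = 42 + T² - 84*T (S(T) = (T² - 84*T) + 42 = 42 + T² - 84*T)
S(c) - (-1020 - 1*(-9529)) = (42 + 7² - 84*7) - (-1020 - 1*(-9529)) = (42 + 49 - 588) - (-1020 + 9529) = -497 - 1*8509 = -497 - 8509 = -9006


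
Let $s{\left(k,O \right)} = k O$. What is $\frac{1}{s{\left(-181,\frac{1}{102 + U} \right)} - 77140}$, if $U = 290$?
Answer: $- \frac{392}{30239061} \approx -1.2963 \cdot 10^{-5}$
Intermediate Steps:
$s{\left(k,O \right)} = O k$
$\frac{1}{s{\left(-181,\frac{1}{102 + U} \right)} - 77140} = \frac{1}{\frac{1}{102 + 290} \left(-181\right) - 77140} = \frac{1}{\frac{1}{392} \left(-181\right) - 77140} = \frac{1}{- \frac{181}{392} - 77140} = \frac{1}{- \frac{30239061}{392}} = - \frac{392}{30239061}$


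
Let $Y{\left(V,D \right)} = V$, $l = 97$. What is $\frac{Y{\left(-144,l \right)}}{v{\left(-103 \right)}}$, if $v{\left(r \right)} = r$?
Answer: $\frac{144}{103} \approx 1.3981$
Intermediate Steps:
$\frac{Y{\left(-144,l \right)}}{v{\left(-103 \right)}} = - \frac{144}{-103} = \left(-144\right) \left(- \frac{1}{103}\right) = \frac{144}{103}$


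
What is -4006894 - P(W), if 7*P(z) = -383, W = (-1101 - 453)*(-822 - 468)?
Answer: -28047875/7 ≈ -4.0068e+6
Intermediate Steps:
W = 2004660 (W = -1554*(-1290) = 2004660)
P(z) = -383/7 (P(z) = (⅐)*(-383) = -383/7)
-4006894 - P(W) = -4006894 - 1*(-383/7) = -4006894 + 383/7 = -28047875/7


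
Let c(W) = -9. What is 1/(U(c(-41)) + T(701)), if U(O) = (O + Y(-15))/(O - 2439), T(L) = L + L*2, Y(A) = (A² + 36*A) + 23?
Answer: 2448/5148445 ≈ 0.00047548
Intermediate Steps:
Y(A) = 23 + A² + 36*A
T(L) = 3*L (T(L) = L + 2*L = 3*L)
U(O) = (-292 + O)/(-2439 + O) (U(O) = (O + (23 + (-15)² + 36*(-15)))/(O - 2439) = (O + (23 + 225 - 540))/(-2439 + O) = (O - 292)/(-2439 + O) = (-292 + O)/(-2439 + O))
1/(U(c(-41)) + T(701)) = 1/((-292 - 9)/(-2439 - 9) + 3*701) = 1/(-301/(-2448) + 2103) = 1/(-1/2448*(-301) + 2103) = 1/(301/2448 + 2103) = 1/(5148445/2448) = 2448/5148445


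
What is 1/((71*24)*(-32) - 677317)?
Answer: -1/731845 ≈ -1.3664e-6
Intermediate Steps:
1/((71*24)*(-32) - 677317) = 1/(1704*(-32) - 677317) = 1/(-54528 - 677317) = 1/(-731845) = -1/731845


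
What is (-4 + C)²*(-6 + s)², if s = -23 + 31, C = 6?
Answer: 16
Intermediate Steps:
s = 8
(-4 + C)²*(-6 + s)² = (-4 + 6)²*(-6 + 8)² = 2²*2² = 4*4 = 16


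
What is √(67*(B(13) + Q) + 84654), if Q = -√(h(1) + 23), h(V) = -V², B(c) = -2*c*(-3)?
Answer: √(89880 - 67*√22) ≈ 299.28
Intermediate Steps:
B(c) = 6*c
Q = -√22 (Q = -√(-1*1² + 23) = -√(-1*1 + 23) = -√(-1 + 23) = -√22 ≈ -4.6904)
√(67*(B(13) + Q) + 84654) = √(67*(6*13 - √22) + 84654) = √(67*(78 - √22) + 84654) = √((5226 - 67*√22) + 84654) = √(89880 - 67*√22)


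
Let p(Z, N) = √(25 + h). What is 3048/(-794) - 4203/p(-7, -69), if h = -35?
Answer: -1524/397 + 4203*I*√10/10 ≈ -3.8388 + 1329.1*I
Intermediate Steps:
p(Z, N) = I*√10 (p(Z, N) = √(25 - 35) = √(-10) = I*√10)
3048/(-794) - 4203/p(-7, -69) = 3048/(-794) - 4203*(-I*√10/10) = 3048*(-1/794) - (-4203)*I*√10/10 = -1524/397 + 4203*I*√10/10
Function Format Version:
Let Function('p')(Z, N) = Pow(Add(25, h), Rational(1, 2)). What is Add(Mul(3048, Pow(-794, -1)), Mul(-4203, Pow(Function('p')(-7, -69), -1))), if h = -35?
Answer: Add(Rational(-1524, 397), Mul(Rational(4203, 10), I, Pow(10, Rational(1, 2)))) ≈ Add(-3.8388, Mul(1329.1, I))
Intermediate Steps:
Function('p')(Z, N) = Mul(I, Pow(10, Rational(1, 2))) (Function('p')(Z, N) = Pow(Add(25, -35), Rational(1, 2)) = Pow(-10, Rational(1, 2)) = Mul(I, Pow(10, Rational(1, 2))))
Add(Mul(3048, Pow(-794, -1)), Mul(-4203, Pow(Function('p')(-7, -69), -1))) = Add(Mul(3048, Pow(-794, -1)), Mul(-4203, Pow(Mul(I, Pow(10, Rational(1, 2))), -1))) = Add(Mul(3048, Rational(-1, 794)), Mul(-4203, Mul(Rational(-1, 10), I, Pow(10, Rational(1, 2))))) = Add(Rational(-1524, 397), Mul(Rational(4203, 10), I, Pow(10, Rational(1, 2))))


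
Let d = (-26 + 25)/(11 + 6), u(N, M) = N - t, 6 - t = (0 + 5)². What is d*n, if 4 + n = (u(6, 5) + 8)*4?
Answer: -128/17 ≈ -7.5294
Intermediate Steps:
t = -19 (t = 6 - (0 + 5)² = 6 - 1*5² = 6 - 1*25 = 6 - 25 = -19)
u(N, M) = 19 + N (u(N, M) = N - 1*(-19) = N + 19 = 19 + N)
n = 128 (n = -4 + ((19 + 6) + 8)*4 = -4 + (25 + 8)*4 = -4 + 33*4 = -4 + 132 = 128)
d = -1/17 ≈ -0.058824
d*n = -1/17*128 = -128/17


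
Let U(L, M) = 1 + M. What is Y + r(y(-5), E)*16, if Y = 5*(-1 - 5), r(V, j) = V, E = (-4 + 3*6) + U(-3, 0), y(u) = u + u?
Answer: -190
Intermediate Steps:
y(u) = 2*u
E = 15 (E = (-4 + 3*6) + (1 + 0) = (-4 + 18) + 1 = 14 + 1 = 15)
Y = -30 (Y = 5*(-6) = -30)
Y + r(y(-5), E)*16 = -30 + (2*(-5))*16 = -30 - 10*16 = -30 - 160 = -190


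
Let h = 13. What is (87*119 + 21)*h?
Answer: 134862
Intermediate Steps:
(87*119 + 21)*h = (87*119 + 21)*13 = (10353 + 21)*13 = 10374*13 = 134862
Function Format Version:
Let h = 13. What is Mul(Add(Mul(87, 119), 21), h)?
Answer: 134862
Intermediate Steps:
Mul(Add(Mul(87, 119), 21), h) = Mul(Add(Mul(87, 119), 21), 13) = Mul(Add(10353, 21), 13) = Mul(10374, 13) = 134862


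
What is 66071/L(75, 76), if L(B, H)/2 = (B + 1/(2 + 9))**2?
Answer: 7994591/1364552 ≈ 5.8588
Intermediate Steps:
L(B, H) = 2*(1/11 + B)**2 (L(B, H) = 2*(B + 1/(2 + 9))**2 = 2*(B + 1/11)**2 = 2*(1/11 + B)**2)
66071/L(75, 76) = 66071/((2*(1 + 11*75)**2/121)) = 66071/((2*(1 + 825)**2/121)) = 66071/(((2/121)*826**2)) = 66071/(((2/121)*682276)) = 66071/(1364552/121) = 66071*(121/1364552) = 7994591/1364552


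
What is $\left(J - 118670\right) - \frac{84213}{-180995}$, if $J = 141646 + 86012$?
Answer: $\frac{19726367273}{180995} \approx 1.0899 \cdot 10^{5}$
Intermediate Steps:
$J = 227658$
$\left(J - 118670\right) - \frac{84213}{-180995} = \left(227658 - 118670\right) - \frac{84213}{-180995} = 108988 - - \frac{84213}{180995} = 108988 + \frac{84213}{180995} = \frac{19726367273}{180995}$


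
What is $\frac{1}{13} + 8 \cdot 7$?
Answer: $\frac{729}{13} \approx 56.077$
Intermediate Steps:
$\frac{1}{13} + 8 \cdot 7 = \frac{1}{13} + 56 = \frac{729}{13}$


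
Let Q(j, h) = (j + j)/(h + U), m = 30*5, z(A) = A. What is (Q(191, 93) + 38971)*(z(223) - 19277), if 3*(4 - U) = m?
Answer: -34907290026/47 ≈ -7.4271e+8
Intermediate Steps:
m = 150
U = -46 (U = 4 - 1/3*150 = 4 - 50 = -46)
Q(j, h) = 2*j/(-46 + h) (Q(j, h) = (j + j)/(h - 46) = (2*j)/(-46 + h) = 2*j/(-46 + h))
(Q(191, 93) + 38971)*(z(223) - 19277) = (2*191/(-46 + 93) + 38971)*(223 - 19277) = (2*191/47 + 38971)*(-19054) = (2*191*(1/47) + 38971)*(-19054) = (382/47 + 38971)*(-19054) = (1832019/47)*(-19054) = -34907290026/47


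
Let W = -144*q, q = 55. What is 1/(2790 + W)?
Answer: -1/5130 ≈ -0.00019493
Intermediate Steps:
W = -7920 (W = -144*55 = -7920)
1/(2790 + W) = 1/(2790 - 7920) = 1/(-5130) = -1/5130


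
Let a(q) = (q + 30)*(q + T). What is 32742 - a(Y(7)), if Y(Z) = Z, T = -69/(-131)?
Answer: 4252720/131 ≈ 32464.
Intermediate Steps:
T = 69/131 (T = -69*(-1/131) = 69/131 ≈ 0.52672)
a(q) = (30 + q)*(69/131 + q) (a(q) = (q + 30)*(q + 69/131) = (30 + q)*(69/131 + q))
32742 - a(Y(7)) = 32742 - (2070/131 + 7² + (3999/131)*7) = 32742 - (2070/131 + 49 + 27993/131) = 32742 - 1*36482/131 = 32742 - 36482/131 = 4252720/131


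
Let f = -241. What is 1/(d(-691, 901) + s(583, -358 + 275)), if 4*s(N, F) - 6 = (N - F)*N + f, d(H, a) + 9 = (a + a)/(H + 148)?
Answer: 2172/210680593 ≈ 1.0309e-5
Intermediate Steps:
d(H, a) = -9 + 2*a/(148 + H) (d(H, a) = -9 + (a + a)/(H + 148) = -9 + (2*a)/(148 + H) = -9 + 2*a/(148 + H))
s(N, F) = -235/4 + N*(N - F)/4 (s(N, F) = 3/2 + ((N - F)*N - 241)/4 = 3/2 + (N*(N - F) - 241)/4 = 3/2 + (-241 + N*(N - F))/4 = 3/2 + (-241/4 + N*(N - F)/4) = -235/4 + N*(N - F)/4)
1/(d(-691, 901) + s(583, -358 + 275)) = 1/((-1332 - 9*(-691) + 2*901)/(148 - 691) + (-235/4 + (1/4)*583**2 - 1/4*(-358 + 275)*583)) = 1/((-1332 + 6219 + 1802)/(-543) + (-235/4 + (1/4)*339889 - 1/4*(-83)*583)) = 1/(-1/543*6689 + (-235/4 + 339889/4 + 48389/4)) = 1/(-6689/543 + 388043/4) = 1/(210680593/2172) = 2172/210680593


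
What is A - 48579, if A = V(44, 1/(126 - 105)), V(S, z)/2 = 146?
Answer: -48287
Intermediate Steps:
V(S, z) = 292 (V(S, z) = 2*146 = 292)
A = 292
A - 48579 = 292 - 48579 = -48287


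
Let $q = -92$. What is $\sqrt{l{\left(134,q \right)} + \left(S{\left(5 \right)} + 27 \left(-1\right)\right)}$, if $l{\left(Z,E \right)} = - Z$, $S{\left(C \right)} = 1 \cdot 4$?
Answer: $i \sqrt{157} \approx 12.53 i$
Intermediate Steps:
$S{\left(C \right)} = 4$
$\sqrt{l{\left(134,q \right)} + \left(S{\left(5 \right)} + 27 \left(-1\right)\right)} = \sqrt{\left(-1\right) 134 + \left(4 + 27 \left(-1\right)\right)} = \sqrt{-134 + \left(4 - 27\right)} = \sqrt{-134 - 23} = \sqrt{-157} = i \sqrt{157}$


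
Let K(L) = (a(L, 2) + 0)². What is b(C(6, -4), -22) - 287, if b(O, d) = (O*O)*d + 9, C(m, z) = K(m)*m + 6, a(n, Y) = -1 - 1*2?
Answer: -79478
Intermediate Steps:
a(n, Y) = -3 (a(n, Y) = -1 - 2 = -3)
K(L) = 9 (K(L) = (-3 + 0)² = (-3)² = 9)
C(m, z) = 6 + 9*m (C(m, z) = 9*m + 6 = 6 + 9*m)
b(O, d) = 9 + d*O² (b(O, d) = O²*d + 9 = d*O² + 9 = 9 + d*O²)
b(C(6, -4), -22) - 287 = (9 - 22*(6 + 9*6)²) - 287 = (9 - 22*(6 + 54)²) - 287 = (9 - 22*60²) - 287 = (9 - 22*3600) - 287 = (9 - 79200) - 287 = -79191 - 287 = -79478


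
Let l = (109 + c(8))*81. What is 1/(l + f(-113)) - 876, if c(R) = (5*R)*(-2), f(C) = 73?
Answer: -2121671/2422 ≈ -876.00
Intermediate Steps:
c(R) = -10*R
l = 2349 (l = (109 - 10*8)*81 = (109 - 80)*81 = 29*81 = 2349)
1/(l + f(-113)) - 876 = 1/(2349 + 73) - 876 = 1/2422 - 876 = -2121671/2422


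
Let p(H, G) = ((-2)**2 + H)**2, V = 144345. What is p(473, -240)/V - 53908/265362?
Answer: 8766033373/6383946315 ≈ 1.3731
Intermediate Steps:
p(H, G) = (4 + H)**2
p(473, -240)/V - 53908/265362 = (4 + 473)**2/144345 - 53908/265362 = 477**2*(1/144345) - 53908*1/265362 = 227529*(1/144345) - 26954/132681 = 75843/48115 - 26954/132681 = 8766033373/6383946315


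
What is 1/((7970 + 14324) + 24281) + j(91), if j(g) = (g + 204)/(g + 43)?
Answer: 13739759/6241050 ≈ 2.2015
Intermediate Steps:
j(g) = (204 + g)/(43 + g)
1/((7970 + 14324) + 24281) + j(91) = 1/((7970 + 14324) + 24281) + (204 + 91)/(43 + 91) = 1/(22294 + 24281) + 295/134 = 1/46575 + (1/134)*295 = 1/46575 + 295/134 = 13739759/6241050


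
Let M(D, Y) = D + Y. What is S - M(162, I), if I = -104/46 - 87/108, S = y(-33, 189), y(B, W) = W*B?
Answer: -5295833/828 ≈ -6395.9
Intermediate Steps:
y(B, W) = B*W
S = -6237 (S = -33*189 = -6237)
I = -2539/828 (I = -104*1/46 - 87*1/108 = -52/23 - 29/36 = -2539/828 ≈ -3.0664)
S - M(162, I) = -6237 - (162 - 2539/828) = -6237 - 1*131597/828 = -6237 - 131597/828 = -5295833/828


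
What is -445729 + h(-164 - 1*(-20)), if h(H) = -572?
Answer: -446301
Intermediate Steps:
-445729 + h(-164 - 1*(-20)) = -445729 - 572 = -446301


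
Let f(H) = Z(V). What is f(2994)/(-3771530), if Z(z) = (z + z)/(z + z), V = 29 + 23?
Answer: -1/3771530 ≈ -2.6514e-7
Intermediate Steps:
V = 52
Z(z) = 1 (Z(z) = (2*z)/((2*z)) = (2*z)*(1/(2*z)) = 1)
f(H) = 1
f(2994)/(-3771530) = 1/(-3771530) = 1*(-1/3771530) = -1/3771530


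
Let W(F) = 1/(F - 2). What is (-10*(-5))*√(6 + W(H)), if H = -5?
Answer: 50*√287/7 ≈ 121.01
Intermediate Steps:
W(F) = 1/(-2 + F)
(-10*(-5))*√(6 + W(H)) = (-10*(-5))*√(6 + 1/(-2 - 5)) = 50*√(6 + 1/(-7)) = 50*√(6 - ⅐) = 50*√(41/7) = 50*(√287/7) = 50*√287/7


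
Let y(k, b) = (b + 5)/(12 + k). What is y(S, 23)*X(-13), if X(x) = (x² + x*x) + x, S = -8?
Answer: 2275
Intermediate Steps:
y(k, b) = (5 + b)/(12 + k)
X(x) = x + 2*x² (X(x) = (x² + x²) + x = 2*x² + x = x + 2*x²)
y(S, 23)*X(-13) = ((5 + 23)/(12 - 8))*(-13*(1 + 2*(-13))) = (28/4)*(-13*(1 - 26)) = ((¼)*28)*(-13*(-25)) = 7*325 = 2275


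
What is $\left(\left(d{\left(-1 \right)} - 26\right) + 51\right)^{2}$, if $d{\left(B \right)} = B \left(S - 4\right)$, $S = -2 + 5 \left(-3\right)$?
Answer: $2116$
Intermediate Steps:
$S = -17$ ($S = -2 - 15 = -17$)
$d{\left(B \right)} = - 21 B$ ($d{\left(B \right)} = B \left(-17 - 4\right) = B \left(-21\right) = - 21 B$)
$\left(\left(d{\left(-1 \right)} - 26\right) + 51\right)^{2} = \left(\left(\left(-21\right) \left(-1\right) - 26\right) + 51\right)^{2} = \left(\left(21 - 26\right) + 51\right)^{2} = \left(-5 + 51\right)^{2} = 46^{2} = 2116$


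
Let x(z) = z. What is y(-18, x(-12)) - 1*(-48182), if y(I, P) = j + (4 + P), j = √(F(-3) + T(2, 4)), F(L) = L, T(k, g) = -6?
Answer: 48174 + 3*I ≈ 48174.0 + 3.0*I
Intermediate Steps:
j = 3*I (j = √(-3 - 6) = √(-9) = 3*I ≈ 3.0*I)
y(I, P) = 4 + P + 3*I (y(I, P) = 3*I + (4 + P) = 4 + P + 3*I)
y(-18, x(-12)) - 1*(-48182) = (4 - 12 + 3*I) - 1*(-48182) = (-8 + 3*I) + 48182 = 48174 + 3*I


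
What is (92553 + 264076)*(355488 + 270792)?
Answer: 223349610120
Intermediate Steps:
(92553 + 264076)*(355488 + 270792) = 356629*626280 = 223349610120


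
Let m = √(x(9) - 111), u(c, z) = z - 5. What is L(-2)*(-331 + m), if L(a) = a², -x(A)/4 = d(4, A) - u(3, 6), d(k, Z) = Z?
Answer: -1324 + 4*I*√143 ≈ -1324.0 + 47.833*I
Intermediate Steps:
u(c, z) = -5 + z
x(A) = 4 - 4*A (x(A) = -4*(A - (-5 + 6)) = -4*(A - 1*1) = -4*(A - 1) = -4*(-1 + A) = 4 - 4*A)
m = I*√143 (m = √((4 - 4*9) - 111) = √((4 - 36) - 111) = √(-32 - 111) = √(-143) = I*√143 ≈ 11.958*I)
L(-2)*(-331 + m) = (-2)²*(-331 + I*√143) = 4*(-331 + I*√143) = -1324 + 4*I*√143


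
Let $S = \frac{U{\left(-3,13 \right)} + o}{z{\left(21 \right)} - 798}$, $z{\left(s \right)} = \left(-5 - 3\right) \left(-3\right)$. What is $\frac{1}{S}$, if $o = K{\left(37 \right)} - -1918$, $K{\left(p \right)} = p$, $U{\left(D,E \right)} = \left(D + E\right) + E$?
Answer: $- \frac{9}{23} \approx -0.3913$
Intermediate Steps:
$U{\left(D,E \right)} = D + 2 E$
$z{\left(s \right)} = 24$ ($z{\left(s \right)} = \left(-8\right) \left(-3\right) = 24$)
$o = 1955$ ($o = 37 - -1918 = 37 + 1918 = 1955$)
$S = - \frac{23}{9}$ ($S = \frac{\left(-3 + 2 \cdot 13\right) + 1955}{24 - 798} = \frac{\left(-3 + 26\right) + 1955}{-774} = \left(23 + 1955\right) \left(- \frac{1}{774}\right) = 1978 \left(- \frac{1}{774}\right) = - \frac{23}{9} \approx -2.5556$)
$\frac{1}{S} = \frac{1}{- \frac{23}{9}} = - \frac{9}{23}$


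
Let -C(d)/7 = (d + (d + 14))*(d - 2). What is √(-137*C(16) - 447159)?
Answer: √170437 ≈ 412.84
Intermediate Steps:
C(d) = -7*(-2 + d)*(14 + 2*d) (C(d) = -7*(d + (d + 14))*(d - 2) = -7*(d + (14 + d))*(-2 + d) = -7*(14 + 2*d)*(-2 + d) = -7*(-2 + d)*(14 + 2*d))
√(-137*C(16) - 447159) = √(-137*(196 - 70*16 - 14*16²) - 447159) = √(-137*(196 - 1120 - 14*256) - 447159) = √(-137*(196 - 1120 - 3584) - 447159) = √(-137*(-4508) - 447159) = √(617596 - 447159) = √170437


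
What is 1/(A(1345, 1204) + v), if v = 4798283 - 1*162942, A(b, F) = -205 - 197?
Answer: 1/4634939 ≈ 2.1575e-7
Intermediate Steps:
A(b, F) = -402
v = 4635341 (v = 4798283 - 162942 = 4635341)
1/(A(1345, 1204) + v) = 1/(-402 + 4635341) = 1/4634939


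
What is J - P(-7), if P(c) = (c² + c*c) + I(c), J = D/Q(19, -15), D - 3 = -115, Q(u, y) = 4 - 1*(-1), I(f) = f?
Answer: -567/5 ≈ -113.40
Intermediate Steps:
Q(u, y) = 5 (Q(u, y) = 4 + 1 = 5)
D = -112 (D = 3 - 115 = -112)
J = -112/5 ≈ -22.400
P(c) = c + 2*c² (P(c) = (c² + c*c) + c = (c² + c²) + c = 2*c² + c = c + 2*c²)
J - P(-7) = -112/5 - (-7)*(1 + 2*(-7)) = -112/5 - (-7)*(1 - 14) = -112/5 - (-7)*(-13) = -112/5 - 1*91 = -112/5 - 91 = -567/5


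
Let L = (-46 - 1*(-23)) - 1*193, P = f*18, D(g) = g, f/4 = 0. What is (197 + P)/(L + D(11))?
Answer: -197/205 ≈ -0.96098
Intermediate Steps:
f = 0 (f = 4*0 = 0)
P = 0 (P = 0*18 = 0)
L = -216 (L = (-46 + 23) - 193 = -23 - 193 = -216)
(197 + P)/(L + D(11)) = (197 + 0)/(-216 + 11) = 197/(-205) = 197*(-1/205) = -197/205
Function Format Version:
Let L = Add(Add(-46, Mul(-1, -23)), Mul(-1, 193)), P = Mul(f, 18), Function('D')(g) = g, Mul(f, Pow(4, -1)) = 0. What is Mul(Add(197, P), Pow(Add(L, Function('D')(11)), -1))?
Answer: Rational(-197, 205) ≈ -0.96098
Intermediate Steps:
f = 0 (f = Mul(4, 0) = 0)
P = 0 (P = Mul(0, 18) = 0)
L = -216 (L = Add(Add(-46, 23), -193) = Add(-23, -193) = -216)
Mul(Add(197, P), Pow(Add(L, Function('D')(11)), -1)) = Mul(Add(197, 0), Pow(Add(-216, 11), -1)) = Mul(197, Pow(-205, -1)) = Mul(197, Rational(-1, 205)) = Rational(-197, 205)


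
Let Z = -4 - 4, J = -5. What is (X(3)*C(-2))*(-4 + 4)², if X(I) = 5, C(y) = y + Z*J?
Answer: 0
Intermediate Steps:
Z = -8
C(y) = 40 + y (C(y) = y - 8*(-5) = y + 40 = 40 + y)
(X(3)*C(-2))*(-4 + 4)² = (5*(40 - 2))*(-4 + 4)² = (5*38)*0² = 190*0 = 0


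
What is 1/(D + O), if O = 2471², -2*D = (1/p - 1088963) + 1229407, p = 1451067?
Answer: 2902134/17516175110945 ≈ 1.6568e-7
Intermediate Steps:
D = -203793653749/2902134 (D = -((1/1451067 - 1088963) + 1229407)/2 = -(-1580158273520/1451067 + 1229407)/2 = -½*203793653749/1451067 = -203793653749/2902134 ≈ -70222.)
O = 6105841
1/(D + O) = 1/(-203793653749/2902134 + 6105841) = 1/(17516175110945/2902134) = 2902134/17516175110945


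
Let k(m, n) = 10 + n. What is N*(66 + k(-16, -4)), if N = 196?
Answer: 14112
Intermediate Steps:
N*(66 + k(-16, -4)) = 196*(66 + (10 - 4)) = 196*(66 + 6) = 196*72 = 14112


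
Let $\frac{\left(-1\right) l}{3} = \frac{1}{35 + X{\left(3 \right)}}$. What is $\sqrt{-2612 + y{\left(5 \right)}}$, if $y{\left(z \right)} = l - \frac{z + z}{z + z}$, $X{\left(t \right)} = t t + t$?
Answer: $\frac{3 i \sqrt{641362}}{47} \approx 51.118 i$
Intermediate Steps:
$X{\left(t \right)} = t + t^{2}$ ($X{\left(t \right)} = t^{2} + t = t + t^{2}$)
$l = - \frac{3}{47}$ ($l = - \frac{3}{35 + 3 \left(1 + 3\right)} = - \frac{3}{35 + 3 \cdot 4} = - \frac{3}{35 + 12} = - \frac{3}{47} \approx -0.06383$)
$y{\left(z \right)} = - \frac{50}{47}$ ($y{\left(z \right)} = - \frac{3}{47} - \frac{z + z}{z + z} = - \frac{3}{47} - \frac{2 z}{2 z} = - \frac{3}{47} - 2 z \frac{1}{2 z} = - \frac{3}{47} - 1 = - \frac{50}{47}$)
$\sqrt{-2612 + y{\left(5 \right)}} = \sqrt{-2612 - \frac{50}{47}} = \sqrt{- \frac{122814}{47}} = \frac{3 i \sqrt{641362}}{47}$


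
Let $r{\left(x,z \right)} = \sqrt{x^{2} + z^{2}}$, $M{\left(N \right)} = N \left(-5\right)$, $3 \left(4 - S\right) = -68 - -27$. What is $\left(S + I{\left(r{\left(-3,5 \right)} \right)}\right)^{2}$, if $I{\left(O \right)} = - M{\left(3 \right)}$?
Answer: $\frac{9604}{9} \approx 1067.1$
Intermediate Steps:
$S = \frac{53}{3}$ ($S = 4 - \frac{-68 - -27}{3} = 4 - \frac{-68 + 27}{3} = 4 - - \frac{41}{3} = 4 + \frac{41}{3} = \frac{53}{3} \approx 17.667$)
$M{\left(N \right)} = - 5 N$
$I{\left(O \right)} = 15$ ($I{\left(O \right)} = - \left(-5\right) 3 = \left(-1\right) \left(-15\right) = 15$)
$\left(S + I{\left(r{\left(-3,5 \right)} \right)}\right)^{2} = \left(\frac{53}{3} + 15\right)^{2} = \left(\frac{98}{3}\right)^{2} = \frac{9604}{9}$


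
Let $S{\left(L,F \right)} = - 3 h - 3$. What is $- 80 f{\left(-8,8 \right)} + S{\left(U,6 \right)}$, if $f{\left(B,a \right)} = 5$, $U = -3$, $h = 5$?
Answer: $-418$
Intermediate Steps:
$S{\left(L,F \right)} = -18$ ($S{\left(L,F \right)} = \left(-3\right) 5 - 3 = -15 - 3 = -18$)
$- 80 f{\left(-8,8 \right)} + S{\left(U,6 \right)} = \left(-80\right) 5 - 18 = -400 - 18 = -418$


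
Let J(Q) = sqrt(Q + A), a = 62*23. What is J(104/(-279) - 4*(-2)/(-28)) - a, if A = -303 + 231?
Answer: -1426 + I*sqrt(30792734)/651 ≈ -1426.0 + 8.524*I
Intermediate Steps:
a = 1426
A = -72
J(Q) = sqrt(-72 + Q) (J(Q) = sqrt(Q - 72) = sqrt(-72 + Q))
J(104/(-279) - 4*(-2)/(-28)) - a = sqrt(-72 + (104/(-279) - 4*(-2)/(-28))) - 1*1426 = sqrt(-72 + (104*(-1/279) + 8*(-1/28))) - 1426 = sqrt(-72 + (-104/279 - 2/7)) - 1426 = sqrt(-72 - 1286/1953) - 1426 = sqrt(-141902/1953) - 1426 = I*sqrt(30792734)/651 - 1426 = -1426 + I*sqrt(30792734)/651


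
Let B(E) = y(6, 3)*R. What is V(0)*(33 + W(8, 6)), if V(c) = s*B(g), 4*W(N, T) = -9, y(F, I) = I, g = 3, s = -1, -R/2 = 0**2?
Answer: 0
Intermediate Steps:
R = 0 (R = -2*0**2 = -2*0 = 0)
W(N, T) = -9/4 (W(N, T) = (1/4)*(-9) = -9/4)
B(E) = 0 (B(E) = 3*0 = 0)
V(c) = 0 (V(c) = -1*0 = 0)
V(0)*(33 + W(8, 6)) = 0*(33 - 9/4) = 0*(123/4) = 0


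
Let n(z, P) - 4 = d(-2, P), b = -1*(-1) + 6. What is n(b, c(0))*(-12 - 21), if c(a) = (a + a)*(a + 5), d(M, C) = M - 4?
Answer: 66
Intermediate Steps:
d(M, C) = -4 + M
c(a) = 2*a*(5 + a) (c(a) = (2*a)*(5 + a) = 2*a*(5 + a))
b = 7 (b = 1 + 6 = 7)
n(z, P) = -2 (n(z, P) = 4 + (-4 - 2) = 4 - 6 = -2)
n(b, c(0))*(-12 - 21) = -2*(-12 - 21) = -2*(-33) = 66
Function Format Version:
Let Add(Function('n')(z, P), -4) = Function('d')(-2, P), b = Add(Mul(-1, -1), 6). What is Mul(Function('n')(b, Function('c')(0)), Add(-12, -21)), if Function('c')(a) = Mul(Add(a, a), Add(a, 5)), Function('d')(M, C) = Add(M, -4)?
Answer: 66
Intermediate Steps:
Function('d')(M, C) = Add(-4, M)
Function('c')(a) = Mul(2, a, Add(5, a)) (Function('c')(a) = Mul(Mul(2, a), Add(5, a)) = Mul(2, a, Add(5, a)))
b = 7 (b = Add(1, 6) = 7)
Function('n')(z, P) = -2 (Function('n')(z, P) = Add(4, Add(-4, -2)) = Add(4, -6) = -2)
Mul(Function('n')(b, Function('c')(0)), Add(-12, -21)) = Mul(-2, Add(-12, -21)) = Mul(-2, -33) = 66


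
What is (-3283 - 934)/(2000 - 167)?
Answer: -4217/1833 ≈ -2.3006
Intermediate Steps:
(-3283 - 934)/(2000 - 167) = -4217/1833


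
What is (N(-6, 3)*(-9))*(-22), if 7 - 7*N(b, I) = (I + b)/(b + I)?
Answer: 1188/7 ≈ 169.71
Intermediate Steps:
N(b, I) = 6/7 (N(b, I) = 1 - (I + b)/(7*(b + I)) = 1 - (I + b)/(7*(I + b)) = 1 - ⅐*1 = 1 - ⅐ = 6/7)
(N(-6, 3)*(-9))*(-22) = ((6/7)*(-9))*(-22) = -54/7*(-22) = 1188/7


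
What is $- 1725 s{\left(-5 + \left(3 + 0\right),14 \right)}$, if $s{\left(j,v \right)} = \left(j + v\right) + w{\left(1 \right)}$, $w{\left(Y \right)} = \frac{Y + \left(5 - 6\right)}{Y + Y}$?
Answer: $-20700$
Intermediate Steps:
$w{\left(Y \right)} = \frac{-1 + Y}{2 Y}$ ($w{\left(Y \right)} = \frac{Y + \left(5 - 6\right)}{2 Y} = \left(Y - 1\right) \frac{1}{2 Y} = \left(-1 + Y\right) \frac{1}{2 Y} = \frac{-1 + Y}{2 Y}$)
$s{\left(j,v \right)} = j + v$ ($s{\left(j,v \right)} = \left(j + v\right) + \frac{-1 + 1}{2 \cdot 1} = \left(j + v\right) + \frac{1}{2} \cdot 1 \cdot 0 = \left(j + v\right) + 0 = j + v$)
$- 1725 s{\left(-5 + \left(3 + 0\right),14 \right)} = - 1725 \left(\left(-5 + \left(3 + 0\right)\right) + 14\right) = - 1725 \left(\left(-5 + 3\right) + 14\right) = - 1725 \left(-2 + 14\right) = \left(-1725\right) 12 = -20700$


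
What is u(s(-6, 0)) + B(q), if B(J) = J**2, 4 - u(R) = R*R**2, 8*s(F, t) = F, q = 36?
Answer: 83227/64 ≈ 1300.4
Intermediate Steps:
s(F, t) = F/8
u(R) = 4 - R**3 (u(R) = 4 - R*R**2 = 4 - R**3)
u(s(-6, 0)) + B(q) = (4 - ((1/8)*(-6))**3) + 36**2 = (4 - (-3/4)**3) + 1296 = (4 - 1*(-27/64)) + 1296 = (4 + 27/64) + 1296 = 283/64 + 1296 = 83227/64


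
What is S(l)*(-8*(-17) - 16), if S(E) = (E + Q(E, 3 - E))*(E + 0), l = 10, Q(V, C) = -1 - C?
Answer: 19200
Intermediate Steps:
S(E) = E*(-4 + 2*E) (S(E) = (E + (-1 - (3 - E)))*(E + 0) = (E + (-1 + (-3 + E)))*E = (E + (-4 + E))*E = (-4 + 2*E)*E = E*(-4 + 2*E))
S(l)*(-8*(-17) - 16) = (2*10*(-2 + 10))*(-8*(-17) - 16) = (2*10*8)*(136 - 16) = 160*120 = 19200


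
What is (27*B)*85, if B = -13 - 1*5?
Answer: -41310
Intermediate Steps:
B = -18 (B = -13 - 5 = -18)
(27*B)*85 = (27*(-18))*85 = -486*85 = -41310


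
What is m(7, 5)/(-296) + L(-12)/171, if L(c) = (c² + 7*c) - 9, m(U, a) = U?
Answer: 4633/16872 ≈ 0.27460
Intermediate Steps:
L(c) = -9 + c² + 7*c
m(7, 5)/(-296) + L(-12)/171 = 7/(-296) + (-9 + (-12)² + 7*(-12))/171 = 7*(-1/296) + (-9 + 144 - 84)*(1/171) = -7/296 + 51*(1/171) = -7/296 + 17/57 = 4633/16872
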